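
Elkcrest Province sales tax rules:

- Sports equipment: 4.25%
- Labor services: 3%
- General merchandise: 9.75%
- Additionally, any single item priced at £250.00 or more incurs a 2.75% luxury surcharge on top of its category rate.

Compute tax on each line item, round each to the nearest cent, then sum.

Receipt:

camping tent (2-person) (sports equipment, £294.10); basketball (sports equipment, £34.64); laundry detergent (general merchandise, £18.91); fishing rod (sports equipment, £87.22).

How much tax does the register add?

£27.61

Camping tent (2-person) £294.10: sports equipment → 4.25% + 2.75% surcharge = 7% → £20.59
Basketball £34.64: sports equipment → 4.25% → £1.47
Laundry detergent £18.91: general merchandise → 9.75% → £1.84
Fishing rod £87.22: sports equipment → 4.25% → £3.71
Total tax = £20.59 + £1.47 + £1.84 + £3.71 = £27.61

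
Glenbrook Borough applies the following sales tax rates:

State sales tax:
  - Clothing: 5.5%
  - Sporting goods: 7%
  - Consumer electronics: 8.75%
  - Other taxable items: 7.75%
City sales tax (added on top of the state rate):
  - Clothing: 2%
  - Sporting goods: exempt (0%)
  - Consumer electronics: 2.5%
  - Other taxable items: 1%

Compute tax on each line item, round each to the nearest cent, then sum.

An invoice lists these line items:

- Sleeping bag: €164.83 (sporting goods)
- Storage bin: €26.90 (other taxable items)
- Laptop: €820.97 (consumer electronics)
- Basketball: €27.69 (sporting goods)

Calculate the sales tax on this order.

€108.19

Sleeping bag €164.83: sporting goods → 7% + 0% city = 7% → €11.54
Storage bin €26.90: other taxable items → 7.75% + 1% city = 8.75% → €2.35
Laptop €820.97: consumer electronics → 8.75% + 2.5% city = 11.25% → €92.36
Basketball €27.69: sporting goods → 7% + 0% city = 7% → €1.94
Total tax = €11.54 + €2.35 + €92.36 + €1.94 = €108.19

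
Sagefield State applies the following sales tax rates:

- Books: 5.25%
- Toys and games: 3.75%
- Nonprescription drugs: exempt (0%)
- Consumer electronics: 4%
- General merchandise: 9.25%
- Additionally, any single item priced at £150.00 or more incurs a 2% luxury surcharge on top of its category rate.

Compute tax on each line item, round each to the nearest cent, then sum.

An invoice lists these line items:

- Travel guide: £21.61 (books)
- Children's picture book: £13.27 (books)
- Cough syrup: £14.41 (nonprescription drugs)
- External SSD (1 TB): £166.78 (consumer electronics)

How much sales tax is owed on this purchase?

Travel guide £21.61: books → 5.25% → £1.13
Children's picture book £13.27: books → 5.25% → £0.70
Cough syrup £14.41: nonprescription drugs → 0% → £0.00
External SSD (1 TB) £166.78: consumer electronics → 4% + 2% surcharge = 6% → £10.01
Total tax = £1.13 + £0.70 + £10.01 = £11.84

£11.84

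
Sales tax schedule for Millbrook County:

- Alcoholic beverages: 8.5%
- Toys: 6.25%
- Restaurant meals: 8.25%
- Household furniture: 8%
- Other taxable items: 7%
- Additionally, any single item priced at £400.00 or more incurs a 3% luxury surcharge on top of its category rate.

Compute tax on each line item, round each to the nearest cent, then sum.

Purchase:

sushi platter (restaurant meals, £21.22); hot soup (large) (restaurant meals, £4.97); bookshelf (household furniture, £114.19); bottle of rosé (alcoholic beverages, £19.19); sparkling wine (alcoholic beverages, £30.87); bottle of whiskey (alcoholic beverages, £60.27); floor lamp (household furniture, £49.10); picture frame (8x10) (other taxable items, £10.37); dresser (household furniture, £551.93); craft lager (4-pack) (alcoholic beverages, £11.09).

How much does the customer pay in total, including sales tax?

Sushi platter £21.22: restaurant meals → 8.25% → £1.75
Hot soup (large) £4.97: restaurant meals → 8.25% → £0.41
Bookshelf £114.19: household furniture → 8% → £9.14
Bottle of rosé £19.19: alcoholic beverages → 8.5% → £1.63
Sparkling wine £30.87: alcoholic beverages → 8.5% → £2.62
Bottle of whiskey £60.27: alcoholic beverages → 8.5% → £5.12
Floor lamp £49.10: household furniture → 8% → £3.93
Picture frame (8x10) £10.37: other taxable items → 7% → £0.73
Dresser £551.93: household furniture → 8% + 3% surcharge = 11% → £60.71
Craft lager (4-pack) £11.09: alcoholic beverages → 8.5% → £0.94
Subtotal = £873.20; tax = £86.98; total due = £960.18

£960.18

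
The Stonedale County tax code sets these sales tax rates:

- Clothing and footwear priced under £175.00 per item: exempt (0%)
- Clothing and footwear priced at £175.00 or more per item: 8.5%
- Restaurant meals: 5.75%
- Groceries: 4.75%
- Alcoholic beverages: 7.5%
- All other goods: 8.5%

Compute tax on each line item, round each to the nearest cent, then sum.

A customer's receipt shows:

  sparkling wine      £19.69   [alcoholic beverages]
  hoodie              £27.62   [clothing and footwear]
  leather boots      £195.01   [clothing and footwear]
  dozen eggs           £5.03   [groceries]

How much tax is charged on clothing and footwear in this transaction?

Hoodie £27.62: clothing and footwear, under £175.00 → 0% → £0.00
Leather boots £195.01: clothing and footwear, £175.00 or more → 8.5% → £16.58
Tax on clothing and footwear = £0.00 + £16.58 = £16.58

£16.58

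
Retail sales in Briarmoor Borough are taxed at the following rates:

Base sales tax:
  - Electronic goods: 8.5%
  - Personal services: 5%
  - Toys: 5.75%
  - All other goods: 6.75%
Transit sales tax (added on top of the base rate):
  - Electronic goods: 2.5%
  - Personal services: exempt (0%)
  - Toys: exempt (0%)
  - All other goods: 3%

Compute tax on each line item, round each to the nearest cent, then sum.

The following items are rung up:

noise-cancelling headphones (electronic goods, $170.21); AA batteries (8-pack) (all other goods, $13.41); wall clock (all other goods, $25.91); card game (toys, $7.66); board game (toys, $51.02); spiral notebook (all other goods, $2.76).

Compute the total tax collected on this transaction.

$26.20

Noise-cancelling headphones $170.21: electronic goods → 8.5% + 2.5% transit = 11% → $18.72
AA batteries (8-pack) $13.41: all other goods → 6.75% + 3% transit = 9.75% → $1.31
Wall clock $25.91: all other goods → 6.75% + 3% transit = 9.75% → $2.53
Card game $7.66: toys → 5.75% + 0% transit = 5.75% → $0.44
Board game $51.02: toys → 5.75% + 0% transit = 5.75% → $2.93
Spiral notebook $2.76: all other goods → 6.75% + 3% transit = 9.75% → $0.27
Total tax = $18.72 + $1.31 + $2.53 + $0.44 + $2.93 + $0.27 = $26.20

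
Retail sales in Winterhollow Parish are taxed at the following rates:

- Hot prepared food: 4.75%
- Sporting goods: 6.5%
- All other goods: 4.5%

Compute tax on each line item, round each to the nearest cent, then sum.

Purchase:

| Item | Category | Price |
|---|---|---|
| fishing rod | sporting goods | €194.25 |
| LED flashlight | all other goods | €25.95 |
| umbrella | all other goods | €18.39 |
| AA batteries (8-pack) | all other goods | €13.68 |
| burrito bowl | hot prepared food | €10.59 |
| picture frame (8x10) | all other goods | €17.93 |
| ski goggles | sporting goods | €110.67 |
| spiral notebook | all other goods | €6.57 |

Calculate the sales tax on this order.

€24.05

Fishing rod €194.25: sporting goods → 6.5% → €12.63
LED flashlight €25.95: all other goods → 4.5% → €1.17
Umbrella €18.39: all other goods → 4.5% → €0.83
AA batteries (8-pack) €13.68: all other goods → 4.5% → €0.62
Burrito bowl €10.59: hot prepared food → 4.75% → €0.50
Picture frame (8x10) €17.93: all other goods → 4.5% → €0.81
Ski goggles €110.67: sporting goods → 6.5% → €7.19
Spiral notebook €6.57: all other goods → 4.5% → €0.30
Total tax = €12.63 + €1.17 + €0.83 + €0.62 + €0.50 + €0.81 + €7.19 + €0.30 = €24.05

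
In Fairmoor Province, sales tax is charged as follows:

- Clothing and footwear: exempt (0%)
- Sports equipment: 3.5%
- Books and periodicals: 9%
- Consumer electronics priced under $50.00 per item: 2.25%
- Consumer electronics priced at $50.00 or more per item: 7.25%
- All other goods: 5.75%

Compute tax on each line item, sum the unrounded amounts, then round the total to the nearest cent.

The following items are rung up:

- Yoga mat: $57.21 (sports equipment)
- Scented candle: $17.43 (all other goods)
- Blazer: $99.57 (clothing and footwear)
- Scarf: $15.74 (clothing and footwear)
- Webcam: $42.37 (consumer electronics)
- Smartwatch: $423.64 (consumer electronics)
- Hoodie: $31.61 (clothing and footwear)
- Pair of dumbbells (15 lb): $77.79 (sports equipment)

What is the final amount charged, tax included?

$802.75

Yoga mat $57.21: sports equipment → 3.5% → $2.00235
Scented candle $17.43: all other goods → 5.75% → $1.002225
Blazer $99.57: clothing and footwear → 0% → $0.00
Scarf $15.74: clothing and footwear → 0% → $0.00
Webcam $42.37: consumer electronics, under $50.00 → 2.25% → $0.953325
Smartwatch $423.64: consumer electronics, $50.00 or more → 7.25% → $30.7139
Hoodie $31.61: clothing and footwear → 0% → $0.00
Pair of dumbbells (15 lb) $77.79: sports equipment → 3.5% → $2.72265
Subtotal = $765.36; unrounded tax = $37.39445 → $37.39; total due = $802.75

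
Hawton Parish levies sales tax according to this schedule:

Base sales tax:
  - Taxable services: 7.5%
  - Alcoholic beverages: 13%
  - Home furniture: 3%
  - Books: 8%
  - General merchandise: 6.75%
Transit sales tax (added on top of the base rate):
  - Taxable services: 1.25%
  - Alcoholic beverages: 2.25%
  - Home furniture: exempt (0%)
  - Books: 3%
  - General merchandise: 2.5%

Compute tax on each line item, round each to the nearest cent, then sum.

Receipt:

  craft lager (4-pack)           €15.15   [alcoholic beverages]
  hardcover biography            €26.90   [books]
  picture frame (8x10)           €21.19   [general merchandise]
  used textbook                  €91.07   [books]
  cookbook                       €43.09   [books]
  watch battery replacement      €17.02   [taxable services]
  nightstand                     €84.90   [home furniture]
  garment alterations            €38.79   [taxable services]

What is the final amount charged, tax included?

Craft lager (4-pack) €15.15: alcoholic beverages → 13% + 2.25% transit = 15.25% → €2.31
Hardcover biography €26.90: books → 8% + 3% transit = 11% → €2.96
Picture frame (8x10) €21.19: general merchandise → 6.75% + 2.5% transit = 9.25% → €1.96
Used textbook €91.07: books → 8% + 3% transit = 11% → €10.02
Cookbook €43.09: books → 8% + 3% transit = 11% → €4.74
Watch battery replacement €17.02: taxable services → 7.5% + 1.25% transit = 8.75% → €1.49
Nightstand €84.90: home furniture → 3% + 0% transit = 3% → €2.55
Garment alterations €38.79: taxable services → 7.5% + 1.25% transit = 8.75% → €3.39
Subtotal = €338.11; tax = €29.42; total due = €367.53

€367.53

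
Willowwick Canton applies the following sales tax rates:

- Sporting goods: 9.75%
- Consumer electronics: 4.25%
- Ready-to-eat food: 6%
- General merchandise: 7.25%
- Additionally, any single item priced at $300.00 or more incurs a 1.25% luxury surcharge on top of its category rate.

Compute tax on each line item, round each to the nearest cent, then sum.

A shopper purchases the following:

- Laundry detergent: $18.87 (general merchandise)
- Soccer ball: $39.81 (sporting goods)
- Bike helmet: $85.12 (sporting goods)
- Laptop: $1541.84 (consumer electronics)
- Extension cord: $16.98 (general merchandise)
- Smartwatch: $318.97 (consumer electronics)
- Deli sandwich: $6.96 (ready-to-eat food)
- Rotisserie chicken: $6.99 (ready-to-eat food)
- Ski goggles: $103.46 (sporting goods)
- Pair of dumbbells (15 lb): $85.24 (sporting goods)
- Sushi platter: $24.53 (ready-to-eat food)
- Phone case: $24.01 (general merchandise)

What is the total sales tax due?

Laundry detergent $18.87: general merchandise → 7.25% → $1.37
Soccer ball $39.81: sporting goods → 9.75% → $3.88
Bike helmet $85.12: sporting goods → 9.75% → $8.30
Laptop $1541.84: consumer electronics → 4.25% + 1.25% surcharge = 5.5% → $84.80
Extension cord $16.98: general merchandise → 7.25% → $1.23
Smartwatch $318.97: consumer electronics → 4.25% + 1.25% surcharge = 5.5% → $17.54
Deli sandwich $6.96: ready-to-eat food → 6% → $0.42
Rotisserie chicken $6.99: ready-to-eat food → 6% → $0.42
Ski goggles $103.46: sporting goods → 9.75% → $10.09
Pair of dumbbells (15 lb) $85.24: sporting goods → 9.75% → $8.31
Sushi platter $24.53: ready-to-eat food → 6% → $1.47
Phone case $24.01: general merchandise → 7.25% → $1.74
Total tax = $1.37 + $3.88 + $8.30 + $84.80 + $1.23 + $17.54 + $0.42 + $0.42 + $10.09 + $8.31 + $1.47 + $1.74 = $139.57

$139.57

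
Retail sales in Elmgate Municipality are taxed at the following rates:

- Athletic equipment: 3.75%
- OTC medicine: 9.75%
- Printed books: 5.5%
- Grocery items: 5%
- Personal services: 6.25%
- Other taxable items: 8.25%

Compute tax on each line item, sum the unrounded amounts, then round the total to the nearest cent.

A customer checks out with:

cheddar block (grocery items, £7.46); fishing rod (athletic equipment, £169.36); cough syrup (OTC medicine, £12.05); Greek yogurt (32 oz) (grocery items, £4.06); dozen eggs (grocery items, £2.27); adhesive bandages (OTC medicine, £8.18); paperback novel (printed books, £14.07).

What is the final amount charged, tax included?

Cheddar block £7.46: grocery items → 5% → £0.373
Fishing rod £169.36: athletic equipment → 3.75% → £6.351
Cough syrup £12.05: OTC medicine → 9.75% → £1.174875
Greek yogurt (32 oz) £4.06: grocery items → 5% → £0.203
Dozen eggs £2.27: grocery items → 5% → £0.1135
Adhesive bandages £8.18: OTC medicine → 9.75% → £0.79755
Paperback novel £14.07: printed books → 5.5% → £0.77385
Subtotal = £217.45; unrounded tax = £9.786775 → £9.79; total due = £227.24

£227.24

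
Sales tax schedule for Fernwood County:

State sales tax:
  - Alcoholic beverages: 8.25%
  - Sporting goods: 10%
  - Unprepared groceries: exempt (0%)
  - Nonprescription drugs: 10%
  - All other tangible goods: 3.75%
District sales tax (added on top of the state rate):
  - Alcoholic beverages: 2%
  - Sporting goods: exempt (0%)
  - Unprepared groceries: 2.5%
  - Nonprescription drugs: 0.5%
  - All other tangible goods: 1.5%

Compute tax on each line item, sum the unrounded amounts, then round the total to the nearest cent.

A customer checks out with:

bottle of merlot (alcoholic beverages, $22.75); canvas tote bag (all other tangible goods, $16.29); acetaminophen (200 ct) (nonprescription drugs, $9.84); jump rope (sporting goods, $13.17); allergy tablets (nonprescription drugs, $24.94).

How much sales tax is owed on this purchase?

$8.16

Bottle of merlot $22.75: alcoholic beverages → 8.25% + 2% district = 10.25% → $2.331875
Canvas tote bag $16.29: all other tangible goods → 3.75% + 1.5% district = 5.25% → $0.855225
Acetaminophen (200 ct) $9.84: nonprescription drugs → 10% + 0.5% district = 10.5% → $1.0332
Jump rope $13.17: sporting goods → 10% + 0% district = 10% → $1.317
Allergy tablets $24.94: nonprescription drugs → 10% + 0.5% district = 10.5% → $2.6187
Unrounded tax sum = $8.156 → $8.16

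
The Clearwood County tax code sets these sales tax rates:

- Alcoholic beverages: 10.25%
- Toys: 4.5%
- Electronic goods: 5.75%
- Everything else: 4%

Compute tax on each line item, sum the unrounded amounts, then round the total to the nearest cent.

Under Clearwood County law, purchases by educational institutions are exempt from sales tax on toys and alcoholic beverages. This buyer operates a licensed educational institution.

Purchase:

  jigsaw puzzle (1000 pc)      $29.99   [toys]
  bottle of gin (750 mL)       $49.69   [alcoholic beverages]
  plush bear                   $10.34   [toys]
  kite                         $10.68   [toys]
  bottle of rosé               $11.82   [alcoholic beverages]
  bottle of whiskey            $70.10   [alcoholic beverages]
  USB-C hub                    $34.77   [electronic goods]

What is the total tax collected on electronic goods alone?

USB-C hub $34.77: electronic goods → 5.75% → $1.999275
Tax on electronic goods: unrounded sum = $1.999275 → $2.00

$2.00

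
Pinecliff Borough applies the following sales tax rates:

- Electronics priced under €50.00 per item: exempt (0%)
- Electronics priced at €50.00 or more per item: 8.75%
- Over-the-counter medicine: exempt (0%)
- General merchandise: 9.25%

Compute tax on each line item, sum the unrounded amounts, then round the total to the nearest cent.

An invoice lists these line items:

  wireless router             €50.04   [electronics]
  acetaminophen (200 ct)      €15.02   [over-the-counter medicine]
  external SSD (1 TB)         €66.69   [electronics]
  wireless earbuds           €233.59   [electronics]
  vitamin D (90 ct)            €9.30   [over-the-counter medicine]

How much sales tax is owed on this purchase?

Wireless router €50.04: electronics, €50.00 or more → 8.75% → €4.3785
Acetaminophen (200 ct) €15.02: over-the-counter medicine → 0% → €0.00
External SSD (1 TB) €66.69: electronics, €50.00 or more → 8.75% → €5.835375
Wireless earbuds €233.59: electronics, €50.00 or more → 8.75% → €20.439125
Vitamin D (90 ct) €9.30: over-the-counter medicine → 0% → €0.00
Unrounded tax sum = €30.653 → €30.65

€30.65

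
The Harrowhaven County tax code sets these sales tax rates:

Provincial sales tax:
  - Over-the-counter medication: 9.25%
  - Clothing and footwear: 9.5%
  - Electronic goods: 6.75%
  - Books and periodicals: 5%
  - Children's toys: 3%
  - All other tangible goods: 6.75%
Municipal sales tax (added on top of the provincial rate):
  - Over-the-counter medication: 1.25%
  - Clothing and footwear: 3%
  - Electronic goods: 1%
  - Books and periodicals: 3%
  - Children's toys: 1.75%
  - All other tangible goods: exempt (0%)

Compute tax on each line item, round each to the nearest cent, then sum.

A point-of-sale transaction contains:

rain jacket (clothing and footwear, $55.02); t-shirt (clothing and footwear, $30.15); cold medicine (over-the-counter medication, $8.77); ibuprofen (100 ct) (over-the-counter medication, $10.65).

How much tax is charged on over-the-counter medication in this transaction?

Cold medicine $8.77: over-the-counter medication → 9.25% + 1.25% municipal = 10.5% → $0.92
Ibuprofen (100 ct) $10.65: over-the-counter medication → 9.25% + 1.25% municipal = 10.5% → $1.12
Tax on over-the-counter medication = $0.92 + $1.12 = $2.04

$2.04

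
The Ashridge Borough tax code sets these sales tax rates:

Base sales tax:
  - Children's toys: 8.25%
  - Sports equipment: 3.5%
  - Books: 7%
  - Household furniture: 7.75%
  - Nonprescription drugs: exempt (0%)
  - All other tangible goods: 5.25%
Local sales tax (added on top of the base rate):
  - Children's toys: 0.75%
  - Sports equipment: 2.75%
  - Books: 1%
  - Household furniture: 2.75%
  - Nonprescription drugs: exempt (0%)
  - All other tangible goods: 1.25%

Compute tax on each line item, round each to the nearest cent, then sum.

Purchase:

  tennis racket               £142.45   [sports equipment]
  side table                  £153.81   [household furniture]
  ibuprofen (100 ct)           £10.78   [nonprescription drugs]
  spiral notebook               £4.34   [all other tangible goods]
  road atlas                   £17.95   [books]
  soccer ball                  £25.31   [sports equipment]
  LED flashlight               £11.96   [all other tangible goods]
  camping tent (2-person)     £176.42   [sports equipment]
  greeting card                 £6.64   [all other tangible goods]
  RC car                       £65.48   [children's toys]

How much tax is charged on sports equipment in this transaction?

Tennis racket £142.45: sports equipment → 3.5% + 2.75% local = 6.25% → £8.90
Soccer ball £25.31: sports equipment → 3.5% + 2.75% local = 6.25% → £1.58
Camping tent (2-person) £176.42: sports equipment → 3.5% + 2.75% local = 6.25% → £11.03
Tax on sports equipment = £8.90 + £1.58 + £11.03 = £21.51

£21.51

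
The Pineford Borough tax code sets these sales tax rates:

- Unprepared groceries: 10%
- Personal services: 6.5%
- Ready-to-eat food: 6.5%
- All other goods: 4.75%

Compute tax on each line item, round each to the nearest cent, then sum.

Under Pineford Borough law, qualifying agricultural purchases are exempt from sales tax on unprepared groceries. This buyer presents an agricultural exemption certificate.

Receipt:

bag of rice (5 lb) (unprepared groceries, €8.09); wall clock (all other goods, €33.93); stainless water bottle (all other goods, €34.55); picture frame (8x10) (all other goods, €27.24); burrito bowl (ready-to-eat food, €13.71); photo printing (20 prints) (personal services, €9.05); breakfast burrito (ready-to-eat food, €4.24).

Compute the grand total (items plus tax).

€137.11

Bag of rice (5 lb) €8.09: unprepared groceries, buyer-exempt → 0% → €0.00
Wall clock €33.93: all other goods → 4.75% → €1.61
Stainless water bottle €34.55: all other goods → 4.75% → €1.64
Picture frame (8x10) €27.24: all other goods → 4.75% → €1.29
Burrito bowl €13.71: ready-to-eat food → 6.5% → €0.89
Photo printing (20 prints) €9.05: personal services → 6.5% → €0.59
Breakfast burrito €4.24: ready-to-eat food → 6.5% → €0.28
Subtotal = €130.81; tax = €6.30; total due = €137.11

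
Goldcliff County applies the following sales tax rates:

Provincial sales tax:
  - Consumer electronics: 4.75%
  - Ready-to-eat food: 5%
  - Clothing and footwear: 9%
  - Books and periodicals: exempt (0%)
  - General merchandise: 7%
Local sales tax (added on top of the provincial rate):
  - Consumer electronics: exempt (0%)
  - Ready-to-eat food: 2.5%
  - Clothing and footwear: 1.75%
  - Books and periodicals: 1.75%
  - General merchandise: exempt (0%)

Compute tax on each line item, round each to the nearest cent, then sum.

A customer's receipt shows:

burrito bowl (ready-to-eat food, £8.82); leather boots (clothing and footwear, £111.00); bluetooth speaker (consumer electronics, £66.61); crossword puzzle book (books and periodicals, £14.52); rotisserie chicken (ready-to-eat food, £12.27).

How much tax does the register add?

Burrito bowl £8.82: ready-to-eat food → 5% + 2.5% local = 7.5% → £0.66
Leather boots £111.00: clothing and footwear → 9% + 1.75% local = 10.75% → £11.93
Bluetooth speaker £66.61: consumer electronics → 4.75% + 0% local = 4.75% → £3.16
Crossword puzzle book £14.52: books and periodicals → 0% + 1.75% local = 1.75% → £0.25
Rotisserie chicken £12.27: ready-to-eat food → 5% + 2.5% local = 7.5% → £0.92
Total tax = £0.66 + £11.93 + £3.16 + £0.25 + £0.92 = £16.92

£16.92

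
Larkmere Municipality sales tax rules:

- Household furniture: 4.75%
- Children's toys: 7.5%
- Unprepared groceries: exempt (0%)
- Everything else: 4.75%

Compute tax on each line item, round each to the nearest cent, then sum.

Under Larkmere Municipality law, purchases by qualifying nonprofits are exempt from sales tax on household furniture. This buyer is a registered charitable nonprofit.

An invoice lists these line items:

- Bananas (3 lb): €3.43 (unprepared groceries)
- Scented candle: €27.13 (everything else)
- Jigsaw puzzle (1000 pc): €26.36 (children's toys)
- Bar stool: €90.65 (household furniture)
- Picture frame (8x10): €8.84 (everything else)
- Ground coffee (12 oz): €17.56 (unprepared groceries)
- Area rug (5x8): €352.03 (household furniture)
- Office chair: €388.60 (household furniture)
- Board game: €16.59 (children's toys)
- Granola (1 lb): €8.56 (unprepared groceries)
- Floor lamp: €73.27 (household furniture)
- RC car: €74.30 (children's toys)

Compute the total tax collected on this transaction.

Bananas (3 lb) €3.43: unprepared groceries → 0% → €0.00
Scented candle €27.13: everything else → 4.75% → €1.29
Jigsaw puzzle (1000 pc) €26.36: children's toys → 7.5% → €1.98
Bar stool €90.65: household furniture, buyer-exempt → 0% → €0.00
Picture frame (8x10) €8.84: everything else → 4.75% → €0.42
Ground coffee (12 oz) €17.56: unprepared groceries → 0% → €0.00
Area rug (5x8) €352.03: household furniture, buyer-exempt → 0% → €0.00
Office chair €388.60: household furniture, buyer-exempt → 0% → €0.00
Board game €16.59: children's toys → 7.5% → €1.24
Granola (1 lb) €8.56: unprepared groceries → 0% → €0.00
Floor lamp €73.27: household furniture, buyer-exempt → 0% → €0.00
RC car €74.30: children's toys → 7.5% → €5.57
Total tax = €1.29 + €1.98 + €0.42 + €1.24 + €5.57 = €10.50

€10.50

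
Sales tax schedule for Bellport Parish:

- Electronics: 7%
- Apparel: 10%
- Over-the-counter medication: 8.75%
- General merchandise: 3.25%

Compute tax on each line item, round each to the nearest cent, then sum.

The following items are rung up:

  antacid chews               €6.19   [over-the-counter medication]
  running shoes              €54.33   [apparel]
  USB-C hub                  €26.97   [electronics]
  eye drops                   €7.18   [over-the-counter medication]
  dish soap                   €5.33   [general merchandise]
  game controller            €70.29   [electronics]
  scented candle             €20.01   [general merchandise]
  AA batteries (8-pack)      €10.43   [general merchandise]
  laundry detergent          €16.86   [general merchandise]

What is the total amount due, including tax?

Antacid chews €6.19: over-the-counter medication → 8.75% → €0.54
Running shoes €54.33: apparel → 10% → €5.43
USB-C hub €26.97: electronics → 7% → €1.89
Eye drops €7.18: over-the-counter medication → 8.75% → €0.63
Dish soap €5.33: general merchandise → 3.25% → €0.17
Game controller €70.29: electronics → 7% → €4.92
Scented candle €20.01: general merchandise → 3.25% → €0.65
AA batteries (8-pack) €10.43: general merchandise → 3.25% → €0.34
Laundry detergent €16.86: general merchandise → 3.25% → €0.55
Subtotal = €217.59; tax = €15.12; total due = €232.71

€232.71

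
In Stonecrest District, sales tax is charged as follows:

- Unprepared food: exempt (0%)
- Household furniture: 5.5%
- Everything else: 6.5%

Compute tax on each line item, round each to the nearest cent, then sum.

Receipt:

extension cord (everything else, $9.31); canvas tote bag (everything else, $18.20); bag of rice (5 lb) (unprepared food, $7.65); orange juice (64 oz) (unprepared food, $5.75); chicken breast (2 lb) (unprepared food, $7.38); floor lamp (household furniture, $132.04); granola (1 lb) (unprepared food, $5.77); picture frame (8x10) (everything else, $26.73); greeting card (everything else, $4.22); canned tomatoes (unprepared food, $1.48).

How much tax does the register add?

$11.06

Extension cord $9.31: everything else → 6.5% → $0.61
Canvas tote bag $18.20: everything else → 6.5% → $1.18
Bag of rice (5 lb) $7.65: unprepared food → 0% → $0.00
Orange juice (64 oz) $5.75: unprepared food → 0% → $0.00
Chicken breast (2 lb) $7.38: unprepared food → 0% → $0.00
Floor lamp $132.04: household furniture → 5.5% → $7.26
Granola (1 lb) $5.77: unprepared food → 0% → $0.00
Picture frame (8x10) $26.73: everything else → 6.5% → $1.74
Greeting card $4.22: everything else → 6.5% → $0.27
Canned tomatoes $1.48: unprepared food → 0% → $0.00
Total tax = $0.61 + $1.18 + $7.26 + $1.74 + $0.27 = $11.06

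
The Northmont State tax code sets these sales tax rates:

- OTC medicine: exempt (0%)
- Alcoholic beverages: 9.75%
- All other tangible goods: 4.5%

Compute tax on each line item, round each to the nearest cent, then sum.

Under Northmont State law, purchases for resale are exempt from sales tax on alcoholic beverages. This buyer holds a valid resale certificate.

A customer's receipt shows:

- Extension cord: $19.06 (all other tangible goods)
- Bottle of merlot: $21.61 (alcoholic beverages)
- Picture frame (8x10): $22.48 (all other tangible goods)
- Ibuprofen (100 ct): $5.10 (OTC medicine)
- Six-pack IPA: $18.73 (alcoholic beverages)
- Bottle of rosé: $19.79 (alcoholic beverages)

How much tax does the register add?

$1.87

Extension cord $19.06: all other tangible goods → 4.5% → $0.86
Bottle of merlot $21.61: alcoholic beverages, buyer-exempt → 0% → $0.00
Picture frame (8x10) $22.48: all other tangible goods → 4.5% → $1.01
Ibuprofen (100 ct) $5.10: OTC medicine → 0% → $0.00
Six-pack IPA $18.73: alcoholic beverages, buyer-exempt → 0% → $0.00
Bottle of rosé $19.79: alcoholic beverages, buyer-exempt → 0% → $0.00
Total tax = $0.86 + $1.01 = $1.87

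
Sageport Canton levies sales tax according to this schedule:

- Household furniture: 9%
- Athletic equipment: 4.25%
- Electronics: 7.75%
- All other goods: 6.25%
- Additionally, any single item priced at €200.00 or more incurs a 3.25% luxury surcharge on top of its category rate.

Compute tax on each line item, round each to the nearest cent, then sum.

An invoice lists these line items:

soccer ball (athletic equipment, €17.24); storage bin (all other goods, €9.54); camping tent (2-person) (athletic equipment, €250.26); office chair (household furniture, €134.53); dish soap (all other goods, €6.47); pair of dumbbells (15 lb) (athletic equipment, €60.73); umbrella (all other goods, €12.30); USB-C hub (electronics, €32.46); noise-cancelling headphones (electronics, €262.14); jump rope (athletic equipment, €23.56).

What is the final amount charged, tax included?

Soccer ball €17.24: athletic equipment → 4.25% → €0.73
Storage bin €9.54: all other goods → 6.25% → €0.60
Camping tent (2-person) €250.26: athletic equipment → 4.25% + 3.25% surcharge = 7.5% → €18.77
Office chair €134.53: household furniture → 9% → €12.11
Dish soap €6.47: all other goods → 6.25% → €0.40
Pair of dumbbells (15 lb) €60.73: athletic equipment → 4.25% → €2.58
Umbrella €12.30: all other goods → 6.25% → €0.77
USB-C hub €32.46: electronics → 7.75% → €2.52
Noise-cancelling headphones €262.14: electronics → 7.75% + 3.25% surcharge = 11% → €28.84
Jump rope €23.56: athletic equipment → 4.25% → €1.00
Subtotal = €809.23; tax = €68.32; total due = €877.55

€877.55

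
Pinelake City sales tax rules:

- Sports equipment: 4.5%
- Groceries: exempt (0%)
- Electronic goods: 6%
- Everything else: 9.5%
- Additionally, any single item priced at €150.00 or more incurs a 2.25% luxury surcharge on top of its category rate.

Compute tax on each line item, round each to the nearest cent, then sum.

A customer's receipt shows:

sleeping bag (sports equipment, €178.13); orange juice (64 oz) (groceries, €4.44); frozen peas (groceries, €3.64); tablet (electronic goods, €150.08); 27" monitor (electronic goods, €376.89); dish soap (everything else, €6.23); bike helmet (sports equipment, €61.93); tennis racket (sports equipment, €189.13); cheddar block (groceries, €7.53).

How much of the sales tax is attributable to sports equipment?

Sleeping bag €178.13: sports equipment → 4.5% + 2.25% surcharge = 6.75% → €12.02
Bike helmet €61.93: sports equipment → 4.5% → €2.79
Tennis racket €189.13: sports equipment → 4.5% + 2.25% surcharge = 6.75% → €12.77
Tax on sports equipment = €12.02 + €2.79 + €12.77 = €27.58

€27.58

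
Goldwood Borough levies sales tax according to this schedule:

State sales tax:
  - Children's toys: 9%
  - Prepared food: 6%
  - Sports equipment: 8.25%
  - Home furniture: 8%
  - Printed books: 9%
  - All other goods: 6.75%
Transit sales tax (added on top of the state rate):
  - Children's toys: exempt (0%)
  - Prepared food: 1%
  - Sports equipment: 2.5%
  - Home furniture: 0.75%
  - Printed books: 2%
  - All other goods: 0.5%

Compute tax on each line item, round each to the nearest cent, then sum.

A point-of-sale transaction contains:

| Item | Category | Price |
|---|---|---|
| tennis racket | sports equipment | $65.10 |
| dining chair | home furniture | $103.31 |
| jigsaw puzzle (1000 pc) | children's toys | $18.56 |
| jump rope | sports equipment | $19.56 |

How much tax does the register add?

Tennis racket $65.10: sports equipment → 8.25% + 2.5% transit = 10.75% → $7.00
Dining chair $103.31: home furniture → 8% + 0.75% transit = 8.75% → $9.04
Jigsaw puzzle (1000 pc) $18.56: children's toys → 9% + 0% transit = 9% → $1.67
Jump rope $19.56: sports equipment → 8.25% + 2.5% transit = 10.75% → $2.10
Total tax = $7.00 + $9.04 + $1.67 + $2.10 = $19.81

$19.81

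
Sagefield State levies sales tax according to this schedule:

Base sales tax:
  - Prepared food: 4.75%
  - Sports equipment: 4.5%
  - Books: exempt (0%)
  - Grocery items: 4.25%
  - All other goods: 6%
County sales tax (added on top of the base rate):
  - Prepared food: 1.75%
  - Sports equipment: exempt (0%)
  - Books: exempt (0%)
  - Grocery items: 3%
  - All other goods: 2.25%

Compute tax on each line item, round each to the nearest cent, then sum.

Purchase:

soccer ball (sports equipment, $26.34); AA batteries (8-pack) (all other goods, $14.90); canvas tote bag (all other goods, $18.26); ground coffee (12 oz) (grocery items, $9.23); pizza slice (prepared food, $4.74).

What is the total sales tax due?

$4.91

Soccer ball $26.34: sports equipment → 4.5% + 0% county = 4.5% → $1.19
AA batteries (8-pack) $14.90: all other goods → 6% + 2.25% county = 8.25% → $1.23
Canvas tote bag $18.26: all other goods → 6% + 2.25% county = 8.25% → $1.51
Ground coffee (12 oz) $9.23: grocery items → 4.25% + 3% county = 7.25% → $0.67
Pizza slice $4.74: prepared food → 4.75% + 1.75% county = 6.5% → $0.31
Total tax = $1.19 + $1.23 + $1.51 + $0.67 + $0.31 = $4.91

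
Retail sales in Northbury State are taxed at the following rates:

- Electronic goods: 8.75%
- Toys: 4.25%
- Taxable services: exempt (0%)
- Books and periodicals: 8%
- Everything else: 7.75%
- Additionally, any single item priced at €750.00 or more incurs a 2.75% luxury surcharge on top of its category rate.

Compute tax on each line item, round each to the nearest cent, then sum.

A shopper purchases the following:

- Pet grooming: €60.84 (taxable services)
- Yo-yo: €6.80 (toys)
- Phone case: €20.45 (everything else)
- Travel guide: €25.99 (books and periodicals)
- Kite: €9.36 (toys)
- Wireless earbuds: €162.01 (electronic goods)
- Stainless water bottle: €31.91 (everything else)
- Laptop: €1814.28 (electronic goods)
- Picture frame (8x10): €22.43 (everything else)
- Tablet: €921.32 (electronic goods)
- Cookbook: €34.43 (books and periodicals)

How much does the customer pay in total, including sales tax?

Pet grooming €60.84: taxable services → 0% → €0.00
Yo-yo €6.80: toys → 4.25% → €0.29
Phone case €20.45: everything else → 7.75% → €1.58
Travel guide €25.99: books and periodicals → 8% → €2.08
Kite €9.36: toys → 4.25% → €0.40
Wireless earbuds €162.01: electronic goods → 8.75% → €14.18
Stainless water bottle €31.91: everything else → 7.75% → €2.47
Laptop €1814.28: electronic goods → 8.75% + 2.75% surcharge = 11.5% → €208.64
Picture frame (8x10) €22.43: everything else → 7.75% → €1.74
Tablet €921.32: electronic goods → 8.75% + 2.75% surcharge = 11.5% → €105.95
Cookbook €34.43: books and periodicals → 8% → €2.75
Subtotal = €3109.82; tax = €340.08; total due = €3449.90

€3449.90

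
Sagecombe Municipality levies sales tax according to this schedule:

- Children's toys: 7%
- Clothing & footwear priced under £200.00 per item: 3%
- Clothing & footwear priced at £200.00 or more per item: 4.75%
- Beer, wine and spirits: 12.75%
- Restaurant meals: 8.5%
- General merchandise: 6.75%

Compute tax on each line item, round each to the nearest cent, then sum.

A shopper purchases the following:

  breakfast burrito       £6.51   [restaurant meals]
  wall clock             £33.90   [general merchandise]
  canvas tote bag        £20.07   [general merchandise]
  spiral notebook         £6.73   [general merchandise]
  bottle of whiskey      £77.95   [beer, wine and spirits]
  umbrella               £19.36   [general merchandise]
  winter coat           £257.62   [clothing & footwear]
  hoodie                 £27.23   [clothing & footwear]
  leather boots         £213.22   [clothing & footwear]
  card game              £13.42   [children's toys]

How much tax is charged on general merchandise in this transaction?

Wall clock £33.90: general merchandise → 6.75% → £2.29
Canvas tote bag £20.07: general merchandise → 6.75% → £1.35
Spiral notebook £6.73: general merchandise → 6.75% → £0.45
Umbrella £19.36: general merchandise → 6.75% → £1.31
Tax on general merchandise = £2.29 + £1.35 + £0.45 + £1.31 = £5.40

£5.40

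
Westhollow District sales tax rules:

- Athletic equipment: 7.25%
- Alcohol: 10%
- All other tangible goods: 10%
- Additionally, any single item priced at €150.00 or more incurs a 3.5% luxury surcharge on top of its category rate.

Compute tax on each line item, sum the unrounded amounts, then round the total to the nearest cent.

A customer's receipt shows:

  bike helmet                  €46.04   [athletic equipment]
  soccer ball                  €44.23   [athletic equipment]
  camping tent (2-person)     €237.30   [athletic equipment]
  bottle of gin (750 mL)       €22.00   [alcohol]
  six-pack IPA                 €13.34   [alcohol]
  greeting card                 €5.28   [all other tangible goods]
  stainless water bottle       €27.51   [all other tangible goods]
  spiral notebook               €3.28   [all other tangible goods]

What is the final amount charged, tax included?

Bike helmet €46.04: athletic equipment → 7.25% → €3.3379
Soccer ball €44.23: athletic equipment → 7.25% → €3.206675
Camping tent (2-person) €237.30: athletic equipment → 7.25% + 3.5% surcharge = 10.75% → €25.50975
Bottle of gin (750 mL) €22.00: alcohol → 10% → €2.20
Six-pack IPA €13.34: alcohol → 10% → €1.334
Greeting card €5.28: all other tangible goods → 10% → €0.528
Stainless water bottle €27.51: all other tangible goods → 10% → €2.751
Spiral notebook €3.28: all other tangible goods → 10% → €0.328
Subtotal = €398.98; unrounded tax = €39.195325 → €39.20; total due = €438.18

€438.18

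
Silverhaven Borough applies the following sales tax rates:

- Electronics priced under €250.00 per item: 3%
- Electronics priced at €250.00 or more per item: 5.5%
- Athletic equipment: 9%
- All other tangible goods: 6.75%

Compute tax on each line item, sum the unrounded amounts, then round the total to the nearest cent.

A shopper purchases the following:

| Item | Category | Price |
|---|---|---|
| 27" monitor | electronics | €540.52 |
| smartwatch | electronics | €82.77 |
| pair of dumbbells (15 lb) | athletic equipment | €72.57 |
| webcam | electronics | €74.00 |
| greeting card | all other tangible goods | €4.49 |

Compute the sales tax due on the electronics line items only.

27" monitor €540.52: electronics, €250.00 or more → 5.5% → €29.7286
Smartwatch €82.77: electronics, under €250.00 → 3% → €2.4831
Webcam €74.00: electronics, under €250.00 → 3% → €2.22
Tax on electronics: unrounded sum = €34.4317 → €34.43

€34.43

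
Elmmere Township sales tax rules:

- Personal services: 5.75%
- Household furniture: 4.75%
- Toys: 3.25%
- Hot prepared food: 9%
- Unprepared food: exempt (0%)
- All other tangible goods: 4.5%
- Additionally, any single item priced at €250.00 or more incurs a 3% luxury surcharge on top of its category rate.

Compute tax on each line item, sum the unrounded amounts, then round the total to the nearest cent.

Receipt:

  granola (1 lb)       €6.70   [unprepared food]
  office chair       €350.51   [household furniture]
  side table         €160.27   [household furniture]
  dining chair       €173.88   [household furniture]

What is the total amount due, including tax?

€734.40

Granola (1 lb) €6.70: unprepared food → 0% → €0.00
Office chair €350.51: household furniture → 4.75% + 3% surcharge = 7.75% → €27.164525
Side table €160.27: household furniture → 4.75% → €7.612825
Dining chair €173.88: household furniture → 4.75% → €8.2593
Subtotal = €691.36; unrounded tax = €43.03665 → €43.04; total due = €734.40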